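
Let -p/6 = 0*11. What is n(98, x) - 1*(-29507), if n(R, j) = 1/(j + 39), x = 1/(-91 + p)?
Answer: 104690927/3548 ≈ 29507.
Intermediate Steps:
p = 0 (p = -0*11 = -6*0 = 0)
x = -1/91 (x = 1/(-91 + 0) = 1/(-91) = -1/91 ≈ -0.010989)
n(R, j) = 1/(39 + j)
n(98, x) - 1*(-29507) = 1/(39 - 1/91) - 1*(-29507) = 1/(3548/91) + 29507 = 91/3548 + 29507 = 104690927/3548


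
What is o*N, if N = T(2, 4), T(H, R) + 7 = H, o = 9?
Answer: -45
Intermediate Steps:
T(H, R) = -7 + H
N = -5 (N = -7 + 2 = -5)
o*N = 9*(-5) = -45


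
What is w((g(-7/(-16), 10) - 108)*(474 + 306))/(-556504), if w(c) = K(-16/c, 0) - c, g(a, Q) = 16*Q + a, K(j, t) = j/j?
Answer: 163601/2226016 ≈ 0.073495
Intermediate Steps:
K(j, t) = 1
g(a, Q) = a + 16*Q
w(c) = 1 - c
w((g(-7/(-16), 10) - 108)*(474 + 306))/(-556504) = (1 - ((-7/(-16) + 16*10) - 108)*(474 + 306))/(-556504) = (1 - ((-7*(-1/16) + 160) - 108)*780)*(-1/556504) = (1 - ((7/16 + 160) - 108)*780)*(-1/556504) = (1 - (2567/16 - 108)*780)*(-1/556504) = (1 - 839*780/16)*(-1/556504) = (1 - 1*163605/4)*(-1/556504) = (1 - 163605/4)*(-1/556504) = -163601/4*(-1/556504) = 163601/2226016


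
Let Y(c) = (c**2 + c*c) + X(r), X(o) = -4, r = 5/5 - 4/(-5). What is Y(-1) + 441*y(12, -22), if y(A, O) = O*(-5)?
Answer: 48508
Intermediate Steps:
y(A, O) = -5*O
r = 9/5 (r = 5*(1/5) - 4*(-1/5) = 1 + 4/5 = 9/5 ≈ 1.8000)
Y(c) = -4 + 2*c**2 (Y(c) = (c**2 + c*c) - 4 = (c**2 + c**2) - 4 = 2*c**2 - 4 = -4 + 2*c**2)
Y(-1) + 441*y(12, -22) = (-4 + 2*(-1)**2) + 441*(-5*(-22)) = (-4 + 2*1) + 441*110 = (-4 + 2) + 48510 = -2 + 48510 = 48508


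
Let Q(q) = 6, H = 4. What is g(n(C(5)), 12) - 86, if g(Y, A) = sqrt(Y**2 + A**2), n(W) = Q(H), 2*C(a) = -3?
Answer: -86 + 6*sqrt(5) ≈ -72.584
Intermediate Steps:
C(a) = -3/2 (C(a) = (1/2)*(-3) = -3/2)
n(W) = 6
g(Y, A) = sqrt(A**2 + Y**2)
g(n(C(5)), 12) - 86 = sqrt(12**2 + 6**2) - 86 = sqrt(144 + 36) - 86 = sqrt(180) - 86 = 6*sqrt(5) - 86 = -86 + 6*sqrt(5)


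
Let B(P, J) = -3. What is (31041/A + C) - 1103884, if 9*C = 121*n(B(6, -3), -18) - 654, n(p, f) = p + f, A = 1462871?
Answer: -1615359179128/1462871 ≈ -1.1042e+6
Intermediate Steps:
n(p, f) = f + p
C = -355 (C = (121*(-18 - 3) - 654)/9 = (121*(-21) - 654)/9 = (-2541 - 654)/9 = (1/9)*(-3195) = -355)
(31041/A + C) - 1103884 = (31041/1462871 - 355) - 1103884 = -519288164/1462871 - 1103884 = -1615359179128/1462871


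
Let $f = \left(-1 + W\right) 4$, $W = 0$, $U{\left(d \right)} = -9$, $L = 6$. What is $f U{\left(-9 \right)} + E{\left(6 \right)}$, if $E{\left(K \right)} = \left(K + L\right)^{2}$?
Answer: $180$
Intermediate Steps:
$E{\left(K \right)} = \left(6 + K\right)^{2}$ ($E{\left(K \right)} = \left(K + 6\right)^{2} = \left(6 + K\right)^{2}$)
$f = -4$ ($f = \left(-1 + 0\right) 4 = \left(-1\right) 4 = -4$)
$f U{\left(-9 \right)} + E{\left(6 \right)} = \left(-4\right) \left(-9\right) + \left(6 + 6\right)^{2} = 36 + 12^{2} = 36 + 144 = 180$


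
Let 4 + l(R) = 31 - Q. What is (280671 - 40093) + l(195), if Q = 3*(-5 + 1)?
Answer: 240617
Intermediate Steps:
Q = -12 (Q = 3*(-4) = -12)
l(R) = 39 (l(R) = -4 + (31 - 1*(-12)) = -4 + (31 + 12) = -4 + 43 = 39)
(280671 - 40093) + l(195) = (280671 - 40093) + 39 = 240578 + 39 = 240617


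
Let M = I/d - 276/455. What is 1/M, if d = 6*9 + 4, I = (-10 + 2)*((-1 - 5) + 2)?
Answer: -13195/724 ≈ -18.225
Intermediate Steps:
I = 32 (I = -8*(-6 + 2) = -8*(-4) = 32)
d = 58 (d = 54 + 4 = 58)
M = -724/13195 (M = 32/58 - 276/455 = 32*(1/58) - 276*1/455 = 16/29 - 276/455 = -724/13195 ≈ -0.054869)
1/M = 1/(-724/13195) = -13195/724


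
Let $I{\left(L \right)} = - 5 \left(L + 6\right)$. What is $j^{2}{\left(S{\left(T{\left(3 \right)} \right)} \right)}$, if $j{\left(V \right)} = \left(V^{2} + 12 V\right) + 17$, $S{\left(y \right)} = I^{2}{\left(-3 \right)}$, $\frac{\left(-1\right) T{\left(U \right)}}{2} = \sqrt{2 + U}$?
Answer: $2845368964$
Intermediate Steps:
$I{\left(L \right)} = -30 - 5 L$ ($I{\left(L \right)} = - 5 \left(6 + L\right) = -30 - 5 L$)
$T{\left(U \right)} = - 2 \sqrt{2 + U}$
$S{\left(y \right)} = 225$ ($S{\left(y \right)} = \left(-30 - -15\right)^{2} = \left(-30 + 15\right)^{2} = \left(-15\right)^{2} = 225$)
$j{\left(V \right)} = 17 + V^{2} + 12 V$
$j^{2}{\left(S{\left(T{\left(3 \right)} \right)} \right)} = \left(17 + 225^{2} + 12 \cdot 225\right)^{2} = \left(17 + 50625 + 2700\right)^{2} = 53342^{2} = 2845368964$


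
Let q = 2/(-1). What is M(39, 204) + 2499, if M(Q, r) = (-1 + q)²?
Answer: 2508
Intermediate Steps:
q = -2 (q = 2*(-1) = -2)
M(Q, r) = 9 (M(Q, r) = (-1 - 2)² = (-3)² = 9)
M(39, 204) + 2499 = 9 + 2499 = 2508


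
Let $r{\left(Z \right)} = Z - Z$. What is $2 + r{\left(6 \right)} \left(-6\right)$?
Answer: $2$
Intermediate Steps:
$r{\left(Z \right)} = 0$
$2 + r{\left(6 \right)} \left(-6\right) = 2 + 0 \left(-6\right) = 2 + 0 = 2$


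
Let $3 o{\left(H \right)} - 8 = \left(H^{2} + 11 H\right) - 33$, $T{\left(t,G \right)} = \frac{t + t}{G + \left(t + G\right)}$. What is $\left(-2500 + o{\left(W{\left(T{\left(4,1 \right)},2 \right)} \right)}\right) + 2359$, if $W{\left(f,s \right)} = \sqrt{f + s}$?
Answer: $- \frac{1334}{9} + \frac{11 \sqrt{30}}{9} \approx -141.53$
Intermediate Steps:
$T{\left(t,G \right)} = \frac{2 t}{t + 2 G}$ ($T{\left(t,G \right)} = \frac{2 t}{G + \left(G + t\right)} = \frac{2 t}{t + 2 G}$)
$o{\left(H \right)} = - \frac{25}{3} + \frac{H^{2}}{3} + \frac{11 H}{3}$ ($o{\left(H \right)} = \frac{8}{3} + \frac{\left(H^{2} + 11 H\right) - 33}{3} = \frac{8}{3} + \frac{-33 + H^{2} + 11 H}{3} = \frac{8}{3} + \left(-11 + \frac{H^{2}}{3} + \frac{11 H}{3}\right) = - \frac{25}{3} + \frac{H^{2}}{3} + \frac{11 H}{3}$)
$\left(-2500 + o{\left(W{\left(T{\left(4,1 \right)},2 \right)} \right)}\right) + 2359 = \left(-2500 + \left(- \frac{25}{3} + \frac{\left(\sqrt{2 \cdot 4 \frac{1}{4 + 2 \cdot 1} + 2}\right)^{2}}{3} + \frac{11 \sqrt{2 \cdot 4 \frac{1}{4 + 2 \cdot 1} + 2}}{3}\right)\right) + 2359 = \left(-2500 + \left(- \frac{25}{3} + \frac{\left(\sqrt{2 \cdot 4 \frac{1}{4 + 2} + 2}\right)^{2}}{3} + \frac{11 \sqrt{2 \cdot 4 \frac{1}{4 + 2} + 2}}{3}\right)\right) + 2359 = \left(-2500 + \left(- \frac{25}{3} + \frac{\left(\sqrt{2 \cdot 4 \cdot \frac{1}{6} + 2}\right)^{2}}{3} + \frac{11 \sqrt{2 \cdot 4 \cdot \frac{1}{6} + 2}}{3}\right)\right) + 2359 = \left(-2500 + \left(- \frac{25}{3} + \frac{\left(\sqrt{\frac{4}{3} + 2}\right)^{2}}{3} + \frac{11 \sqrt{\frac{4}{3} + 2}}{3}\right)\right) + 2359 = \left(-2500 + \left(- \frac{25}{3} + \frac{\left(\sqrt{\frac{10}{3}}\right)^{2}}{3} + \frac{11 \sqrt{\frac{10}{3}}}{3}\right)\right) + 2359 = \left(-2500 + \left(- \frac{25}{3} + \frac{\left(\frac{\sqrt{30}}{3}\right)^{2}}{3} + \frac{11 \frac{\sqrt{30}}{3}}{3}\right)\right) + 2359 = \left(-2500 + \left(- \frac{25}{3} + \frac{1}{3} \cdot \frac{10}{3} + \frac{11 \sqrt{30}}{9}\right)\right) + 2359 = \left(-2500 + \left(- \frac{25}{3} + \frac{10}{9} + \frac{11 \sqrt{30}}{9}\right)\right) + 2359 = \left(-2500 - \left(\frac{65}{9} - \frac{11 \sqrt{30}}{9}\right)\right) + 2359 = \left(- \frac{22565}{9} + \frac{11 \sqrt{30}}{9}\right) + 2359 = - \frac{1334}{9} + \frac{11 \sqrt{30}}{9}$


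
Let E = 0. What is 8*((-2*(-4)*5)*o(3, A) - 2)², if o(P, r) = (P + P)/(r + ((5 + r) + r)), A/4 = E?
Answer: 16928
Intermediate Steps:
A = 0 (A = 4*0 = 0)
o(P, r) = 2*P/(5 + 3*r) (o(P, r) = (2*P)/(r + (5 + 2*r)) = (2*P)/(5 + 3*r) = 2*P/(5 + 3*r))
8*((-2*(-4)*5)*o(3, A) - 2)² = 8*((-2*(-4)*5)*(2*3/(5 + 3*0)) - 2)² = 8*((8*5)*(2*3/(5 + 0)) - 2)² = 8*(40*(2*3/5) - 2)² = 8*(40*(2*3*(⅕)) - 2)² = 8*(40*(6/5) - 2)² = 8*(48 - 2)² = 8*46² = 8*2116 = 16928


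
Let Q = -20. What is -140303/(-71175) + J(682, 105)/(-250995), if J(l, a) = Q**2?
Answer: 2345792099/1190971275 ≈ 1.9696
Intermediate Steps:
J(l, a) = 400 (J(l, a) = (-20)**2 = 400)
-140303/(-71175) + J(682, 105)/(-250995) = -140303/(-71175) + 400/(-250995) = -140303*(-1/71175) + 400*(-1/250995) = 140303/71175 - 80/50199 = 2345792099/1190971275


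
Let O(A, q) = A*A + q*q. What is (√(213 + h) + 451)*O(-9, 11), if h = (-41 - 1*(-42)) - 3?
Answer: 91102 + 202*√211 ≈ 94036.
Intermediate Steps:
h = -2 (h = (-41 + 42) - 3 = 1 - 3 = -2)
O(A, q) = A² + q²
(√(213 + h) + 451)*O(-9, 11) = (√(213 - 2) + 451)*((-9)² + 11²) = (√211 + 451)*(81 + 121) = (451 + √211)*202 = 91102 + 202*√211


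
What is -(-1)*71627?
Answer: 71627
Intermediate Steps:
-(-1)*71627 = -1*(-71627) = 71627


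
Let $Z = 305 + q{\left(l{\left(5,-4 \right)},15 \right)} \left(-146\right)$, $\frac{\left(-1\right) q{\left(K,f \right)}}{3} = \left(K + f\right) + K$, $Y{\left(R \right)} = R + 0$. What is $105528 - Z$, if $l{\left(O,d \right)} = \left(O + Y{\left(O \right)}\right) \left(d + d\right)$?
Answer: $168733$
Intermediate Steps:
$Y{\left(R \right)} = R$
$l{\left(O,d \right)} = 4 O d$ ($l{\left(O,d \right)} = \left(O + O\right) \left(d + d\right) = 2 O 2 d = 4 O d$)
$q{\left(K,f \right)} = - 6 K - 3 f$ ($q{\left(K,f \right)} = - 3 \left(\left(K + f\right) + K\right) = - 3 \left(f + 2 K\right) = - 6 K - 3 f$)
$Z = -63205$ ($Z = 305 + \left(- 6 \cdot 4 \cdot 5 \left(-4\right) - 45\right) \left(-146\right) = 305 + \left(\left(-6\right) \left(-80\right) - 45\right) \left(-146\right) = 305 + \left(480 - 45\right) \left(-146\right) = 305 + 435 \left(-146\right) = 305 - 63510 = -63205$)
$105528 - Z = 105528 - -63205 = 105528 + 63205 = 168733$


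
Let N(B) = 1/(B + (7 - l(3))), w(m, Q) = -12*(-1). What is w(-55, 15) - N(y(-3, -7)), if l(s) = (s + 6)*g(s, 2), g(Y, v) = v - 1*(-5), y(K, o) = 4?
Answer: 625/52 ≈ 12.019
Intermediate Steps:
g(Y, v) = 5 + v (g(Y, v) = v + 5 = 5 + v)
w(m, Q) = 12
l(s) = 42 + 7*s (l(s) = (s + 6)*(5 + 2) = (6 + s)*7 = 42 + 7*s)
N(B) = 1/(-56 + B) (N(B) = 1/(B + (7 - (42 + 7*3))) = 1/(B + (7 - (42 + 21))) = 1/(B + (7 - 1*63)) = 1/(B + (7 - 63)) = 1/(B - 56) = 1/(-56 + B))
w(-55, 15) - N(y(-3, -7)) = 12 - 1/(-56 + 4) = 12 - 1/(-52) = 12 - 1*(-1/52) = 12 + 1/52 = 625/52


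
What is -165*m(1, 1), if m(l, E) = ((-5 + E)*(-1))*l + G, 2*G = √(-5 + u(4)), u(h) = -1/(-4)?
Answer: -660 - 165*I*√19/4 ≈ -660.0 - 179.8*I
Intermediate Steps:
u(h) = ¼ (u(h) = -1*(-¼) = ¼)
G = I*√19/4 (G = √(-5 + ¼)/2 = √(-19/4)/2 = (I*√19/2)/2 = I*√19/4 ≈ 1.0897*I)
m(l, E) = l*(5 - E) + I*√19/4 (m(l, E) = ((-5 + E)*(-1))*l + I*√19/4 = (5 - E)*l + I*√19/4 = l*(5 - E) + I*√19/4)
-165*m(1, 1) = -165*(5*1 - 1*1*1 + I*√19/4) = -165*(5 - 1 + I*√19/4) = -165*(4 + I*√19/4) = -660 - 165*I*√19/4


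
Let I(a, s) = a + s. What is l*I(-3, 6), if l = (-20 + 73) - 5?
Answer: 144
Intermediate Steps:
l = 48 (l = 53 - 5 = 48)
l*I(-3, 6) = 48*(-3 + 6) = 48*3 = 144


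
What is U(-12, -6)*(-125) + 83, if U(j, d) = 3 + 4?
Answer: -792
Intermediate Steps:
U(j, d) = 7
U(-12, -6)*(-125) + 83 = 7*(-125) + 83 = -875 + 83 = -792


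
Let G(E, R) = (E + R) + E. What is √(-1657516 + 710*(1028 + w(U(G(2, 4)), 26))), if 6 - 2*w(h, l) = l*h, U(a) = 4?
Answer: 19*I*√2666 ≈ 981.03*I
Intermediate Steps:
G(E, R) = R + 2*E
w(h, l) = 3 - h*l/2 (w(h, l) = 3 - l*h/2 = 3 - h*l/2)
√(-1657516 + 710*(1028 + w(U(G(2, 4)), 26))) = √(-1657516 + 710*(1028 + (3 - ½*4*26))) = √(-1657516 + 710*(1028 + (3 - 52))) = √(-1657516 + 710*(1028 - 49)) = √(-1657516 + 710*979) = √(-1657516 + 695090) = √(-962426) = 19*I*√2666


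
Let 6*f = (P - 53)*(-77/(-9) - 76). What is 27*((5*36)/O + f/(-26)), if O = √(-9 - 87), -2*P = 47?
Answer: -92871/104 - 405*I*√6/2 ≈ -892.99 - 496.02*I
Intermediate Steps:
P = -47/2 (P = -½*47 = -47/2 ≈ -23.500)
O = 4*I*√6 (O = √(-96) = 4*I*√6 ≈ 9.798*I)
f = 10319/12 (f = ((-47/2 - 53)*(-77/(-9) - 76))/6 = (-153*(-77*(-⅑) - 76)/2)/6 = (-153*(77/9 - 76)/2)/6 = (-153/2*(-607/9))/6 = (⅙)*(10319/2) = 10319/12 ≈ 859.92)
27*((5*36)/O + f/(-26)) = 27*((5*36)/((4*I*√6)) + (10319/12)/(-26)) = 27*(180*(-I*√6/24) + (10319/12)*(-1/26)) = 27*(-15*I*√6/2 - 10319/312) = 27*(-10319/312 - 15*I*√6/2) = -92871/104 - 405*I*√6/2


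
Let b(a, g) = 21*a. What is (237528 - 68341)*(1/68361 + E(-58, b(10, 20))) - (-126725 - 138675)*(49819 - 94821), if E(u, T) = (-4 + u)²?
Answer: -772012802452705/68361 ≈ -1.1293e+10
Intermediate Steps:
(237528 - 68341)*(1/68361 + E(-58, b(10, 20))) - (-126725 - 138675)*(49819 - 94821) = (237528 - 68341)*(1/68361 + (-4 - 58)²) - (-126725 - 138675)*(49819 - 94821) = 169187*(1/68361 + (-62)²) - (-265400)*(-45002) = 169187*(1/68361 + 3844) - 1*11943530800 = 169187*(262779685/68361) - 11943530800 = 44458906566095/68361 - 11943530800 = -772012802452705/68361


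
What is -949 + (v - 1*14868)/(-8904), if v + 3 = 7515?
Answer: -703545/742 ≈ -948.17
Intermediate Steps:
v = 7512 (v = -3 + 7515 = 7512)
-949 + (v - 1*14868)/(-8904) = -949 + (7512 - 1*14868)/(-8904) = -949 + (7512 - 14868)*(-1/8904) = -949 - 7356*(-1/8904) = -949 + 613/742 = -703545/742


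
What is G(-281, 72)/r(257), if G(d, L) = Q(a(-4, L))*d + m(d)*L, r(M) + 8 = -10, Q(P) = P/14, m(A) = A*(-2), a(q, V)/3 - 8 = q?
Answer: -46927/21 ≈ -2234.6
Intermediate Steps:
a(q, V) = 24 + 3*q
m(A) = -2*A
Q(P) = P/14 (Q(P) = P*(1/14) = P/14)
r(M) = -18 (r(M) = -8 - 10 = -18)
G(d, L) = 6*d/7 - 2*L*d (G(d, L) = ((24 + 3*(-4))/14)*d + (-2*d)*L = ((24 - 12)/14)*d - 2*L*d = ((1/14)*12)*d - 2*L*d = 6*d/7 - 2*L*d)
G(-281, 72)/r(257) = ((2/7)*(-281)*(3 - 7*72))/(-18) = ((2/7)*(-281)*(3 - 504))*(-1/18) = ((2/7)*(-281)*(-501))*(-1/18) = (281562/7)*(-1/18) = -46927/21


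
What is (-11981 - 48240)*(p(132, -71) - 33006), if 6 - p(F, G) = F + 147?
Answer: 2004094659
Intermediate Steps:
p(F, G) = -141 - F (p(F, G) = 6 - (F + 147) = 6 - (147 + F) = 6 + (-147 - F) = -141 - F)
(-11981 - 48240)*(p(132, -71) - 33006) = (-11981 - 48240)*((-141 - 1*132) - 33006) = -60221*((-141 - 132) - 33006) = -60221*(-273 - 33006) = -60221*(-33279) = 2004094659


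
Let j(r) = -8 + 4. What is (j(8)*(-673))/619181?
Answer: 2692/619181 ≈ 0.0043477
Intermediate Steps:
j(r) = -4
(j(8)*(-673))/619181 = -4*(-673)/619181 = 2692*(1/619181) = 2692/619181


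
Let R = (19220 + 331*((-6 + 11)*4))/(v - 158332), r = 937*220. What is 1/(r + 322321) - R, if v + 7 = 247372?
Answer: -13655343207/47050468213 ≈ -0.29023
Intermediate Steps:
v = 247365 (v = -7 + 247372 = 247365)
r = 206140
R = 25840/89033 (R = (19220 + 331*((-6 + 11)*4))/(247365 - 158332) = (19220 + 331*(5*4))/89033 = (19220 + 331*20)*(1/89033) = (19220 + 6620)*(1/89033) = 25840*(1/89033) = 25840/89033 ≈ 0.29023)
1/(r + 322321) - R = 1/(206140 + 322321) - 1*25840/89033 = 1/528461 - 25840/89033 = -13655343207/47050468213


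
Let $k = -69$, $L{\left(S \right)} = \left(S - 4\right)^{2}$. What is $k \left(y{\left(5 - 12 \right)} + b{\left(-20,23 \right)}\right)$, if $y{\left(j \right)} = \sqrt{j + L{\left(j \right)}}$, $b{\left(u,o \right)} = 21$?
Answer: $-1449 - 69 \sqrt{114} \approx -2185.7$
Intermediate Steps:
$L{\left(S \right)} = \left(-4 + S\right)^{2}$
$y{\left(j \right)} = \sqrt{j + \left(-4 + j\right)^{2}}$
$k \left(y{\left(5 - 12 \right)} + b{\left(-20,23 \right)}\right) = - 69 \left(\sqrt{\left(5 - 12\right) + \left(-4 + \left(5 - 12\right)\right)^{2}} + 21\right) = - 69 \left(\sqrt{-7 + \left(-4 - 7\right)^{2}} + 21\right) = - 69 \left(\sqrt{-7 + \left(-11\right)^{2}} + 21\right) = - 69 \left(\sqrt{-7 + 121} + 21\right) = - 69 \left(\sqrt{114} + 21\right) = - 69 \left(21 + \sqrt{114}\right) = -1449 - 69 \sqrt{114}$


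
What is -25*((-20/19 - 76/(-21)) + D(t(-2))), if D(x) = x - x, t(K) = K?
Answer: -25600/399 ≈ -64.160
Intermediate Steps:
D(x) = 0
-25*((-20/19 - 76/(-21)) + D(t(-2))) = -25*((-20/19 - 76/(-21)) + 0) = -25*((-20*1/19 - 76*(-1/21)) + 0) = -25*((-20/19 + 76/21) + 0) = -25*(1024/399 + 0) = -25*1024/399 = -25600/399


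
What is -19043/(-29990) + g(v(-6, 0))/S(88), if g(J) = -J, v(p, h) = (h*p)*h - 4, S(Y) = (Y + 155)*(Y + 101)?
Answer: 874707821/1377350730 ≈ 0.63507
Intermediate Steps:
S(Y) = (101 + Y)*(155 + Y) (S(Y) = (155 + Y)*(101 + Y) = (101 + Y)*(155 + Y))
v(p, h) = -4 + p*h**2 (v(p, h) = p*h**2 - 4 = -4 + p*h**2)
-19043/(-29990) + g(v(-6, 0))/S(88) = -19043/(-29990) + (-(-4 - 6*0**2))/(15655 + 88**2 + 256*88) = -19043*(-1/29990) + (-(-4 - 6*0))/(15655 + 7744 + 22528) = 19043/29990 - (-4 + 0)/45927 = 19043/29990 - 1*(-4)*(1/45927) = 19043/29990 + 4*(1/45927) = 19043/29990 + 4/45927 = 874707821/1377350730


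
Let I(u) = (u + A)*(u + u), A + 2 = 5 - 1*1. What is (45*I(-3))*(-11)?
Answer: -2970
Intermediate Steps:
A = 2 (A = -2 + (5 - 1*1) = -2 + (5 - 1) = -2 + 4 = 2)
I(u) = 2*u*(2 + u) (I(u) = (u + 2)*(u + u) = (2 + u)*(2*u) = 2*u*(2 + u))
(45*I(-3))*(-11) = (45*(2*(-3)*(2 - 3)))*(-11) = (45*(2*(-3)*(-1)))*(-11) = (45*6)*(-11) = 270*(-11) = -2970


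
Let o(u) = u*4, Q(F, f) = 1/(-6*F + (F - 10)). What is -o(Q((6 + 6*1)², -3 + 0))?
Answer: 2/365 ≈ 0.0054795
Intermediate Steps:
Q(F, f) = 1/(-10 - 5*F) (Q(F, f) = 1/(-6*F + (-10 + F)) = 1/(-10 - 5*F))
o(u) = 4*u
-o(Q((6 + 6*1)², -3 + 0)) = -4*(-1/(10 + 5*(6 + 6*1)²)) = -4*(-1/(10 + 5*(6 + 6)²)) = -4*(-1/(10 + 5*12²)) = -4*(-1/(10 + 5*144)) = -4*(-1/(10 + 720)) = -4*(-1/730) = -4*(-1*1/730) = -4*(-1)/730 = -1*(-2/365) = 2/365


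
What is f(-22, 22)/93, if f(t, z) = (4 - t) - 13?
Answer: 13/93 ≈ 0.13978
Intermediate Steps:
f(t, z) = -9 - t
f(-22, 22)/93 = (-9 - 1*(-22))/93 = (-9 + 22)*(1/93) = 13*(1/93) = 13/93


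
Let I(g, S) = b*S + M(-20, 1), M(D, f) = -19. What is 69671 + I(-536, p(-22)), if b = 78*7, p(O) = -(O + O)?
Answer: 93676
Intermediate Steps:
p(O) = -2*O
b = 546
I(g, S) = -19 + 546*S (I(g, S) = 546*S - 19 = -19 + 546*S)
69671 + I(-536, p(-22)) = 69671 + (-19 + 546*(-2*(-22))) = 69671 + (-19 + 546*44) = 69671 + (-19 + 24024) = 69671 + 24005 = 93676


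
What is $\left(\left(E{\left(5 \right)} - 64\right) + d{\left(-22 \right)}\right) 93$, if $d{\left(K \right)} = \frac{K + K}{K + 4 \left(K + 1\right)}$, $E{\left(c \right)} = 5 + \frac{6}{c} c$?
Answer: $- \frac{259191}{53} \approx -4890.4$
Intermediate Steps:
$E{\left(c \right)} = 11$ ($E{\left(c \right)} = 5 + 6 = 11$)
$d{\left(K \right)} = \frac{2 K}{4 + 5 K}$ ($d{\left(K \right)} = \frac{2 K}{K + 4 \left(1 + K\right)} = \frac{2 K}{K + \left(4 + 4 K\right)} = \frac{2 K}{4 + 5 K}$)
$\left(\left(E{\left(5 \right)} - 64\right) + d{\left(-22 \right)}\right) 93 = \left(\left(11 - 64\right) + 2 \left(-22\right) \frac{1}{4 + 5 \left(-22\right)}\right) 93 = \left(\left(11 - 64\right) + 2 \left(-22\right) \frac{1}{4 - 110}\right) 93 = \left(-53 + 2 \left(-22\right) \frac{1}{-106}\right) 93 = \left(-53 + 2 \left(-22\right) \left(- \frac{1}{106}\right)\right) 93 = \left(-53 + \frac{22}{53}\right) 93 = \left(- \frac{2787}{53}\right) 93 = - \frac{259191}{53}$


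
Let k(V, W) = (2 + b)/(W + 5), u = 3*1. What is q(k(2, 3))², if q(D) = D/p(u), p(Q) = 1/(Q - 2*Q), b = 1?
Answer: 81/64 ≈ 1.2656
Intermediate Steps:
u = 3
p(Q) = -1/Q (p(Q) = 1/(-Q) = -1/Q)
k(V, W) = 3/(5 + W) (k(V, W) = (2 + 1)/(W + 5) = 3/(5 + W))
q(D) = -3*D (q(D) = D/((-1/3)) = D/((-1*⅓)) = D/(-⅓) = D*(-3) = -3*D)
q(k(2, 3))² = (-9/(5 + 3))² = (-9/8)² = 81/64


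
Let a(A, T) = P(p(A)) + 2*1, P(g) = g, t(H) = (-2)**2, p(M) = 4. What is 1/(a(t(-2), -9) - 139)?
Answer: -1/133 ≈ -0.0075188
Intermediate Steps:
t(H) = 4
a(A, T) = 6 (a(A, T) = 4 + 2*1 = 4 + 2 = 6)
1/(a(t(-2), -9) - 139) = 1/(6 - 139) = 1/(-133) = -1/133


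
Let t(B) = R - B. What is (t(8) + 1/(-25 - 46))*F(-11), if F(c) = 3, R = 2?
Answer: -1281/71 ≈ -18.042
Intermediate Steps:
t(B) = 2 - B
(t(8) + 1/(-25 - 46))*F(-11) = ((2 - 1*8) + 1/(-25 - 46))*3 = ((2 - 8) + 1/(-71))*3 = (-6 - 1/71)*3 = -427/71*3 = -1281/71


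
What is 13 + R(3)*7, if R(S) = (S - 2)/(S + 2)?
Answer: 72/5 ≈ 14.400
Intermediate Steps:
R(S) = (-2 + S)/(2 + S)
13 + R(3)*7 = 13 + ((-2 + 3)/(2 + 3))*7 = 13 + (1/5)*7 = 13 + ((⅕)*1)*7 = 13 + (⅕)*7 = 13 + 7/5 = 72/5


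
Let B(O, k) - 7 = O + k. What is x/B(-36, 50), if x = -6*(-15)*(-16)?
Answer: -480/7 ≈ -68.571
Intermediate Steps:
x = -1440 (x = -(-90)*(-16) = -1*1440 = -1440)
B(O, k) = 7 + O + k (B(O, k) = 7 + (O + k) = 7 + O + k)
x/B(-36, 50) = -1440/(7 - 36 + 50) = -1440/21 = -1440*1/21 = -480/7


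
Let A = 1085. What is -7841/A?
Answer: -7841/1085 ≈ -7.2267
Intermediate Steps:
-7841/A = -7841/1085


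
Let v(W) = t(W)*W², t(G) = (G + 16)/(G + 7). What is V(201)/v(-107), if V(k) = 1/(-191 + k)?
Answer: 10/1041859 ≈ 9.5982e-6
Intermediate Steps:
t(G) = (16 + G)/(7 + G)
v(W) = W²*(16 + W)/(7 + W) (v(W) = ((16 + W)/(7 + W))*W² = W²*(16 + W)/(7 + W))
V(201)/v(-107) = 1/((-191 + 201)*(((-107)²*(16 - 107)/(7 - 107)))) = 1/(10*((11449*(-91)/(-100)))) = 1/(10*((11449*(-1/100)*(-91)))) = 1/(10*(1041859/100)) = (⅒)*(100/1041859) = 10/1041859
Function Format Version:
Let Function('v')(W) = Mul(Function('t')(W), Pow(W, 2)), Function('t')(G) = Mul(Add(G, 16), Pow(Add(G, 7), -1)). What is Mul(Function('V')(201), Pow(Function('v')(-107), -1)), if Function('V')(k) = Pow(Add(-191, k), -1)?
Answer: Rational(10, 1041859) ≈ 9.5982e-6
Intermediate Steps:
Function('t')(G) = Mul(Pow(Add(7, G), -1), Add(16, G)) (Function('t')(G) = Mul(Add(16, G), Pow(Add(7, G), -1)) = Mul(Pow(Add(7, G), -1), Add(16, G)))
Function('v')(W) = Mul(Pow(W, 2), Pow(Add(7, W), -1), Add(16, W)) (Function('v')(W) = Mul(Mul(Pow(Add(7, W), -1), Add(16, W)), Pow(W, 2)) = Mul(Pow(W, 2), Pow(Add(7, W), -1), Add(16, W)))
Mul(Function('V')(201), Pow(Function('v')(-107), -1)) = Mul(Pow(Add(-191, 201), -1), Pow(Mul(Pow(-107, 2), Pow(Add(7, -107), -1), Add(16, -107)), -1)) = Mul(Pow(10, -1), Pow(Mul(11449, Pow(-100, -1), -91), -1)) = Mul(Rational(1, 10), Pow(Mul(11449, Rational(-1, 100), -91), -1)) = Mul(Rational(1, 10), Pow(Rational(1041859, 100), -1)) = Mul(Rational(1, 10), Rational(100, 1041859)) = Rational(10, 1041859)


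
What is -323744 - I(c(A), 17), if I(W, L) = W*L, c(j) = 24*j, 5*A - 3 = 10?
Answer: -1624024/5 ≈ -3.2481e+5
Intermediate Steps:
A = 13/5 (A = ⅗ + (⅕)*10 = ⅗ + 2 = 13/5 ≈ 2.6000)
I(W, L) = L*W
-323744 - I(c(A), 17) = -323744 - 17*24*(13/5) = -323744 - 17*312/5 = -323744 - 1*5304/5 = -323744 - 5304/5 = -1624024/5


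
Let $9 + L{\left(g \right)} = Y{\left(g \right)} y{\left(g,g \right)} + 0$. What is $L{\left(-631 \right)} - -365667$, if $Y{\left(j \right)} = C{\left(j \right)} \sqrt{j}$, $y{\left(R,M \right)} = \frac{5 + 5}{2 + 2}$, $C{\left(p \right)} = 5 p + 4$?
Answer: $365658 - \frac{15755 i \sqrt{631}}{2} \approx 3.6566 \cdot 10^{5} - 1.9788 \cdot 10^{5} i$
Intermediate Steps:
$C{\left(p \right)} = 4 + 5 p$
$y{\left(R,M \right)} = \frac{5}{2}$ ($y{\left(R,M \right)} = \frac{10}{4} = 10 \cdot \frac{1}{4} = \frac{5}{2}$)
$Y{\left(j \right)} = \sqrt{j} \left(4 + 5 j\right)$ ($Y{\left(j \right)} = \left(4 + 5 j\right) \sqrt{j} = \sqrt{j} \left(4 + 5 j\right)$)
$L{\left(g \right)} = -9 + \frac{5 \sqrt{g} \left(4 + 5 g\right)}{2}$ ($L{\left(g \right)} = -9 + \left(\sqrt{g} \left(4 + 5 g\right) \frac{5}{2} + 0\right) = -9 + \left(\frac{5 \sqrt{g} \left(4 + 5 g\right)}{2} + 0\right) = -9 + \frac{5 \sqrt{g} \left(4 + 5 g\right)}{2}$)
$L{\left(-631 \right)} - -365667 = \left(-9 + \sqrt{-631} \left(10 + \frac{25}{2} \left(-631\right)\right)\right) - -365667 = \left(-9 + i \sqrt{631} \left(10 - \frac{15775}{2}\right)\right) + 365667 = \left(-9 + i \sqrt{631} \left(- \frac{15755}{2}\right)\right) + 365667 = \left(-9 - \frac{15755 i \sqrt{631}}{2}\right) + 365667 = 365658 - \frac{15755 i \sqrt{631}}{2}$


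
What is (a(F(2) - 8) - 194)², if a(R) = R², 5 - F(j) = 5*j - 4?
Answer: 12769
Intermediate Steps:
F(j) = 9 - 5*j (F(j) = 5 - (5*j - 4) = 5 - (-4 + 5*j) = 5 + (4 - 5*j) = 9 - 5*j)
(a(F(2) - 8) - 194)² = (((9 - 5*2) - 8)² - 194)² = (((9 - 10) - 8)² - 194)² = ((-1 - 8)² - 194)² = ((-9)² - 194)² = (81 - 194)² = (-113)² = 12769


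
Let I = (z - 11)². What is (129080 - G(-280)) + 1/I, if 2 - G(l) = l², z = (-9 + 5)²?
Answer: 5186951/25 ≈ 2.0748e+5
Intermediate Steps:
z = 16 (z = (-4)² = 16)
G(l) = 2 - l²
I = 25 (I = (16 - 11)² = 5² = 25)
(129080 - G(-280)) + 1/I = (129080 - (2 - 1*(-280)²)) + 1/25 = (129080 - (2 - 1*78400)) + 1/25 = (129080 - (2 - 78400)) + 1/25 = (129080 - 1*(-78398)) + 1/25 = (129080 + 78398) + 1/25 = 207478 + 1/25 = 5186951/25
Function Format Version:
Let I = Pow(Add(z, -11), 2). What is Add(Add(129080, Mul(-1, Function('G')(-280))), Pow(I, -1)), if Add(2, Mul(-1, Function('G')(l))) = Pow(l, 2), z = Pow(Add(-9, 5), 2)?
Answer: Rational(5186951, 25) ≈ 2.0748e+5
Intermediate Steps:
z = 16 (z = Pow(-4, 2) = 16)
Function('G')(l) = Add(2, Mul(-1, Pow(l, 2)))
I = 25 (I = Pow(Add(16, -11), 2) = Pow(5, 2) = 25)
Add(Add(129080, Mul(-1, Function('G')(-280))), Pow(I, -1)) = Add(Add(129080, Mul(-1, Add(2, Mul(-1, Pow(-280, 2))))), Pow(25, -1)) = Add(Add(129080, Mul(-1, Add(2, Mul(-1, 78400)))), Rational(1, 25)) = Add(Add(129080, Mul(-1, Add(2, -78400))), Rational(1, 25)) = Add(Add(129080, Mul(-1, -78398)), Rational(1, 25)) = Add(Add(129080, 78398), Rational(1, 25)) = Add(207478, Rational(1, 25)) = Rational(5186951, 25)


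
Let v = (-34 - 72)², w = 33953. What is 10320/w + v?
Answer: 381506228/33953 ≈ 11236.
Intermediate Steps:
v = 11236 (v = (-106)² = 11236)
10320/w + v = 10320/33953 + 11236 = 381506228/33953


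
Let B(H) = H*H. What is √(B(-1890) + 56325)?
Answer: 5*√145137 ≈ 1904.8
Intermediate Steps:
B(H) = H²
√(B(-1890) + 56325) = √((-1890)² + 56325) = √(3572100 + 56325) = √3628425 = 5*√145137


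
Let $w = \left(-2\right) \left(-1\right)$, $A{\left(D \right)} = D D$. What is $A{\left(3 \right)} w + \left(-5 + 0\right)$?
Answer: $13$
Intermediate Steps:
$A{\left(D \right)} = D^{2}$
$w = 2$
$A{\left(3 \right)} w + \left(-5 + 0\right) = 3^{2} \cdot 2 + \left(-5 + 0\right) = 9 \cdot 2 - 5 = 18 - 5 = 13$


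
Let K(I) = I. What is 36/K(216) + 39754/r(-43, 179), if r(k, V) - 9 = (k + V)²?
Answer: 257029/111030 ≈ 2.3149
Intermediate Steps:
r(k, V) = 9 + (V + k)² (r(k, V) = 9 + (k + V)² = 9 + (V + k)²)
36/K(216) + 39754/r(-43, 179) = 36/216 + 39754/(9 + (179 - 43)²) = 36*(1/216) + 39754/(9 + 136²) = ⅙ + 39754/(9 + 18496) = ⅙ + 39754/18505 = 257029/111030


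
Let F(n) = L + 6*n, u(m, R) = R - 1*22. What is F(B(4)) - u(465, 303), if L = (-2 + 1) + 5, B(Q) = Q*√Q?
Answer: -229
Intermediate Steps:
u(m, R) = -22 + R (u(m, R) = R - 22 = -22 + R)
B(Q) = Q^(3/2)
L = 4 (L = -1 + 5 = 4)
F(n) = 4 + 6*n
F(B(4)) - u(465, 303) = (4 + 6*4^(3/2)) - (-22 + 303) = (4 + 6*8) - 1*281 = (4 + 48) - 281 = 52 - 281 = -229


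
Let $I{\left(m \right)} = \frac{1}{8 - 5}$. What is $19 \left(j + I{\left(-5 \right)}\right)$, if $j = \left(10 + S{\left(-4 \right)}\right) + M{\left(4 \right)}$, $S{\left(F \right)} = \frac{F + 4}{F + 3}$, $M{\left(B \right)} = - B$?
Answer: $\frac{361}{3} \approx 120.33$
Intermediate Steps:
$I{\left(m \right)} = \frac{1}{3}$
$S{\left(F \right)} = \frac{4 + F}{3 + F}$
$j = 6$ ($j = \left(10 + \frac{4 - 4}{3 - 4}\right) - 4 = \left(10 + \frac{1}{-1} \cdot 0\right) - 4 = \left(10 - 0\right) - 4 = \left(10 + 0\right) - 4 = 10 - 4 = 6$)
$19 \left(j + I{\left(-5 \right)}\right) = 19 \left(6 + \frac{1}{3}\right) = 19 \cdot \frac{19}{3} = \frac{361}{3}$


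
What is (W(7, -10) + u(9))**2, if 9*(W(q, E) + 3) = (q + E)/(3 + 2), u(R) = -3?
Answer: 8281/225 ≈ 36.804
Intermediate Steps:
W(q, E) = -3 + E/45 + q/45 (W(q, E) = -3 + ((q + E)/(3 + 2))/9 = -3 + ((E + q)/5)/9 = -3 + ((E + q)*(1/5))/9 = -3 + (E/5 + q/5)/9 = -3 + (E/45 + q/45) = -3 + E/45 + q/45)
(W(7, -10) + u(9))**2 = ((-3 + (1/45)*(-10) + (1/45)*7) - 3)**2 = ((-3 - 2/9 + 7/45) - 3)**2 = (-46/15 - 3)**2 = (-91/15)**2 = 8281/225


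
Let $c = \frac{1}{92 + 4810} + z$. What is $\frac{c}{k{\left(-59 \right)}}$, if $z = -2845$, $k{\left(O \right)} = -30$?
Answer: $\frac{13946189}{147060} \approx 94.833$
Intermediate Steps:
$c = - \frac{13946189}{4902}$ ($c = \frac{1}{92 + 4810} - 2845 = \frac{1}{4902} - 2845 = - \frac{13946189}{4902} \approx -2845.0$)
$\frac{c}{k{\left(-59 \right)}} = - \frac{13946189}{4902 \left(-30\right)} = \left(- \frac{13946189}{4902}\right) \left(- \frac{1}{30}\right) = \frac{13946189}{147060}$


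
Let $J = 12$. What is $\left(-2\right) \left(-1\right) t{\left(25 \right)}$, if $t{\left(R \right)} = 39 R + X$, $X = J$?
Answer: $1974$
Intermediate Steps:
$X = 12$
$t{\left(R \right)} = 12 + 39 R$ ($t{\left(R \right)} = 39 R + 12 = 12 + 39 R$)
$\left(-2\right) \left(-1\right) t{\left(25 \right)} = \left(-2\right) \left(-1\right) \left(12 + 39 \cdot 25\right) = 2 \left(12 + 975\right) = 2 \cdot 987 = 1974$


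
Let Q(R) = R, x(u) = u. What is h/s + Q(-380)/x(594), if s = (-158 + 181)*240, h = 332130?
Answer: 3253127/54648 ≈ 59.529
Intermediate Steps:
s = 5520 (s = 23*240 = 5520)
h/s + Q(-380)/x(594) = 332130/5520 - 380/594 = 332130*(1/5520) - 380*1/594 = 11071/184 - 190/297 = 3253127/54648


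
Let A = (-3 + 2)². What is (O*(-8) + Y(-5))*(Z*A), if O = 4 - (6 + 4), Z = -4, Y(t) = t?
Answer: -172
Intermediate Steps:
A = 1 (A = (-1)² = 1)
O = -6 (O = 4 - 1*10 = 4 - 10 = -6)
(O*(-8) + Y(-5))*(Z*A) = (-6*(-8) - 5)*(-4*1) = (48 - 5)*(-4) = 43*(-4) = -172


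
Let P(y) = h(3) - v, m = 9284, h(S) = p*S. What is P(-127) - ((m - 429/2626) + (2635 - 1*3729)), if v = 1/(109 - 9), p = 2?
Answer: -82656851/10100 ≈ -8183.8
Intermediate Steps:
h(S) = 2*S
v = 1/100 ≈ 0.010000
P(y) = 599/100 (P(y) = 2*3 - 1*1/100 = 6 - 1/100 = 599/100)
P(-127) - ((m - 429/2626) + (2635 - 1*3729)) = 599/100 - ((9284 - 429/2626) + (2635 - 1*3729)) = 599/100 - ((9284 - 429*1/2626) + (2635 - 3729)) = 599/100 - ((9284 - 33/202) - 1094) = 599/100 - (1875335/202 - 1094) = 599/100 - 1*1654347/202 = 599/100 - 1654347/202 = -82656851/10100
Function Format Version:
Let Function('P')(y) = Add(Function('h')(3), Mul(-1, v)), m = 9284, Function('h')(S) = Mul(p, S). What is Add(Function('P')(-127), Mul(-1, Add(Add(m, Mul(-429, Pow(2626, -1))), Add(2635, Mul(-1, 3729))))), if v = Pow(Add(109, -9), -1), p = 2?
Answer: Rational(-82656851, 10100) ≈ -8183.8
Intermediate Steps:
Function('h')(S) = Mul(2, S)
v = Rational(1, 100) (v = Pow(100, -1) = Rational(1, 100) ≈ 0.010000)
Function('P')(y) = Rational(599, 100) (Function('P')(y) = Add(Mul(2, 3), Mul(-1, Rational(1, 100))) = Add(6, Rational(-1, 100)) = Rational(599, 100))
Add(Function('P')(-127), Mul(-1, Add(Add(m, Mul(-429, Pow(2626, -1))), Add(2635, Mul(-1, 3729))))) = Add(Rational(599, 100), Mul(-1, Add(Add(9284, Mul(-429, Pow(2626, -1))), Add(2635, Mul(-1, 3729))))) = Add(Rational(599, 100), Mul(-1, Add(Add(9284, Mul(-429, Rational(1, 2626))), Add(2635, -3729)))) = Add(Rational(599, 100), Mul(-1, Add(Add(9284, Rational(-33, 202)), -1094))) = Add(Rational(599, 100), Mul(-1, Add(Rational(1875335, 202), -1094))) = Add(Rational(599, 100), Mul(-1, Rational(1654347, 202))) = Add(Rational(599, 100), Rational(-1654347, 202)) = Rational(-82656851, 10100)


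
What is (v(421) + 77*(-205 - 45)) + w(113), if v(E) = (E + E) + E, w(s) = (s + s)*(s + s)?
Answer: 33089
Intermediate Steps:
w(s) = 4*s² (w(s) = (2*s)*(2*s) = 4*s²)
v(E) = 3*E (v(E) = 2*E + E = 3*E)
(v(421) + 77*(-205 - 45)) + w(113) = (3*421 + 77*(-205 - 45)) + 4*113² = (1263 + 77*(-250)) + 4*12769 = (1263 - 19250) + 51076 = -17987 + 51076 = 33089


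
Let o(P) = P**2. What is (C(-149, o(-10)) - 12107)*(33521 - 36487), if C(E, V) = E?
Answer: 36351296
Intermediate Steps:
(C(-149, o(-10)) - 12107)*(33521 - 36487) = (-149 - 12107)*(33521 - 36487) = -12256*(-2966) = 36351296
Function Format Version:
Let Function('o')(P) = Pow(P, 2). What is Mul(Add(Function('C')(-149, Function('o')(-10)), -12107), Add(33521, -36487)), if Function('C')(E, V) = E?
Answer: 36351296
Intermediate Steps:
Mul(Add(Function('C')(-149, Function('o')(-10)), -12107), Add(33521, -36487)) = Mul(Add(-149, -12107), Add(33521, -36487)) = Mul(-12256, -2966) = 36351296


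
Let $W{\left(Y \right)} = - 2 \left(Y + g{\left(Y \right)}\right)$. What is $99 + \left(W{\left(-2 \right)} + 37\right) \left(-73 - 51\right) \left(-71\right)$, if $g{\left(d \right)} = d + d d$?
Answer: $325847$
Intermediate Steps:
$g{\left(d \right)} = d + d^{2}$
$W{\left(Y \right)} = - 2 Y - 2 Y \left(1 + Y\right)$ ($W{\left(Y \right)} = - 2 \left(Y + Y \left(1 + Y\right)\right) = - 2 Y - 2 Y \left(1 + Y\right)$)
$99 + \left(W{\left(-2 \right)} + 37\right) \left(-73 - 51\right) \left(-71\right) = 99 + \left(2 \left(-2\right) \left(-2 - -2\right) + 37\right) \left(-73 - 51\right) \left(-71\right) = 99 + \left(2 \left(-2\right) \left(-2 + 2\right) + 37\right) \left(-124\right) \left(-71\right) = 99 + \left(2 \left(-2\right) 0 + 37\right) \left(-124\right) \left(-71\right) = 99 + \left(0 + 37\right) \left(-124\right) \left(-71\right) = 99 + 37 \left(-124\right) \left(-71\right) = 99 - -325748 = 99 + 325748 = 325847$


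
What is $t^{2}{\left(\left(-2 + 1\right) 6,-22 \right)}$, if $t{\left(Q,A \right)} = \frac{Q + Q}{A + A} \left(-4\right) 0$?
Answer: $0$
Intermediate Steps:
$t{\left(Q,A \right)} = 0$ ($t{\left(Q,A \right)} = \frac{2 Q}{2 A} \left(-4\right) 0 = 2 Q \frac{1}{2 A} \left(-4\right) 0 = \frac{Q}{A} \left(-4\right) 0 = - \frac{4 Q}{A} 0 = 0$)
$t^{2}{\left(\left(-2 + 1\right) 6,-22 \right)} = 0^{2} = 0$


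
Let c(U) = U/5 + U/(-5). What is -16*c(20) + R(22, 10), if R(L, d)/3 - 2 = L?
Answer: 72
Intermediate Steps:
c(U) = 0 (c(U) = U*(⅕) + U*(-⅕) = U/5 - U/5 = 0)
R(L, d) = 6 + 3*L
-16*c(20) + R(22, 10) = -16*0 + (6 + 3*22) = 0 + (6 + 66) = 0 + 72 = 72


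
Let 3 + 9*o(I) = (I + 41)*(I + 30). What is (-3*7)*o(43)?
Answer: -14301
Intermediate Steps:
o(I) = -1/3 + (30 + I)*(41 + I)/9 (o(I) = -1/3 + ((I + 41)*(I + 30))/9 = -1/3 + ((41 + I)*(30 + I))/9 = -1/3 + ((30 + I)*(41 + I))/9 = -1/3 + (30 + I)*(41 + I)/9)
(-3*7)*o(43) = (-3*7)*(409/3 + (1/9)*43**2 + (71/9)*43) = -21*(409/3 + (1/9)*1849 + 3053/9) = -21*(409/3 + 1849/9 + 3053/9) = -21*681 = -14301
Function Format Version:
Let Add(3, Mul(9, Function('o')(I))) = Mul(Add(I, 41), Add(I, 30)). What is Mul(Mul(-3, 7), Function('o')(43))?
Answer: -14301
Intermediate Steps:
Function('o')(I) = Add(Rational(-1, 3), Mul(Rational(1, 9), Add(30, I), Add(41, I))) (Function('o')(I) = Add(Rational(-1, 3), Mul(Rational(1, 9), Mul(Add(I, 41), Add(I, 30)))) = Add(Rational(-1, 3), Mul(Rational(1, 9), Mul(Add(41, I), Add(30, I)))) = Add(Rational(-1, 3), Mul(Rational(1, 9), Mul(Add(30, I), Add(41, I)))) = Add(Rational(-1, 3), Mul(Rational(1, 9), Add(30, I), Add(41, I))))
Mul(Mul(-3, 7), Function('o')(43)) = Mul(Mul(-3, 7), Add(Rational(409, 3), Mul(Rational(1, 9), Pow(43, 2)), Mul(Rational(71, 9), 43))) = Mul(-21, Add(Rational(409, 3), Mul(Rational(1, 9), 1849), Rational(3053, 9))) = Mul(-21, Add(Rational(409, 3), Rational(1849, 9), Rational(3053, 9))) = Mul(-21, 681) = -14301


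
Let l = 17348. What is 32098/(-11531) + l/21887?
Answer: -502489138/252378997 ≈ -1.9910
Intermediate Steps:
32098/(-11531) + l/21887 = 32098/(-11531) + 17348/21887 = 32098*(-1/11531) + 17348*(1/21887) = -32098/11531 + 17348/21887 = -502489138/252378997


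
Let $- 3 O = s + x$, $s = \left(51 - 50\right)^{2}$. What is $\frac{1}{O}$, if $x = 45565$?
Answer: $- \frac{3}{45566} \approx -6.5839 \cdot 10^{-5}$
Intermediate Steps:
$s = 1$ ($s = 1^{2} = 1$)
$O = - \frac{45566}{3}$ ($O = - \frac{1 + 45565}{3} = \left(- \frac{1}{3}\right) 45566 = - \frac{45566}{3} \approx -15189.0$)
$\frac{1}{O} = \frac{1}{- \frac{45566}{3}} = - \frac{3}{45566}$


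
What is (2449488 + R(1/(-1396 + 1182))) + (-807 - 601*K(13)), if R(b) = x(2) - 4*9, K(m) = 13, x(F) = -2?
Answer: 2440830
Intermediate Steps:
R(b) = -38 (R(b) = -2 - 4*9 = -2 - 36 = -38)
(2449488 + R(1/(-1396 + 1182))) + (-807 - 601*K(13)) = (2449488 - 38) + (-807 - 601*13) = 2449450 + (-807 - 7813) = 2449450 - 8620 = 2440830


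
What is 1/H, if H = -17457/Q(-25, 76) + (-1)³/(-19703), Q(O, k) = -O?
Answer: -492575/343955246 ≈ -0.0014321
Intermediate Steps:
H = -343955246/492575 (H = -17457/((-1*(-25))) + (-1)³/(-19703) = -17457/25 - 1*(-1/19703) = -17457*1/25 + 1/19703 = -17457/25 + 1/19703 = -343955246/492575 ≈ -698.28)
1/H = 1/(-343955246/492575) = -492575/343955246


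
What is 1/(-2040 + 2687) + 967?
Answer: 625650/647 ≈ 967.00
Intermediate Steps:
1/(-2040 + 2687) + 967 = 1/647 + 967 = 625650/647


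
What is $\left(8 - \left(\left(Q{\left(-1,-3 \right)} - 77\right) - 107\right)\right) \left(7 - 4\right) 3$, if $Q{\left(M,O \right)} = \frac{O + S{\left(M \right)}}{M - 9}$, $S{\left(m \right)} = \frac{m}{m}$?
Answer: $\frac{8631}{5} \approx 1726.2$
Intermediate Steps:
$S{\left(m \right)} = 1$
$Q{\left(M,O \right)} = \frac{1 + O}{-9 + M}$ ($Q{\left(M,O \right)} = \frac{O + 1}{M - 9} = \frac{1 + O}{-9 + M}$)
$\left(8 - \left(\left(Q{\left(-1,-3 \right)} - 77\right) - 107\right)\right) \left(7 - 4\right) 3 = \left(8 - \left(\left(\frac{1 - 3}{-9 - 1} - 77\right) - 107\right)\right) \left(7 - 4\right) 3 = \left(8 - \left(\left(\frac{1}{-10} \left(-2\right) - 77\right) - 107\right)\right) 3 \cdot 3 = \left(8 - \left(\left(\left(- \frac{1}{10}\right) \left(-2\right) - 77\right) - 107\right)\right) 9 = \left(8 - \left(\left(\frac{1}{5} - 77\right) - 107\right)\right) 9 = \left(8 - \left(- \frac{384}{5} - 107\right)\right) 9 = \left(8 - - \frac{919}{5}\right) 9 = \left(8 + \frac{919}{5}\right) 9 = \frac{959}{5} \cdot 9 = \frac{8631}{5}$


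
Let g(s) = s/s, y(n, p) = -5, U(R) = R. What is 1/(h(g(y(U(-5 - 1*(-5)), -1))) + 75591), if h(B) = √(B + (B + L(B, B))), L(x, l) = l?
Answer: 25197/1904666426 - √3/5713999278 ≈ 1.3229e-5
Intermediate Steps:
g(s) = 1
h(B) = √3*√B (h(B) = √(B + (B + B)) = √(B + 2*B) = √(3*B) = √3*√B)
1/(h(g(y(U(-5 - 1*(-5)), -1))) + 75591) = 1/(√3*√1 + 75591) = 1/(√3*1 + 75591) = 1/(√3 + 75591) = 1/(75591 + √3)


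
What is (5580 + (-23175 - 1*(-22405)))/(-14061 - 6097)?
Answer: -2405/10079 ≈ -0.23862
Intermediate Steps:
(5580 + (-23175 - 1*(-22405)))/(-14061 - 6097) = (5580 + (-23175 + 22405))/(-20158) = (5580 - 770)*(-1/20158) = 4810*(-1/20158) = -2405/10079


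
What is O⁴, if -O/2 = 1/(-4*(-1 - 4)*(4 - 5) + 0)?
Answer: 1/10000 ≈ 0.00010000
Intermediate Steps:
O = ⅒ (O = -2/(-4*(-1 - 4)*(4 - 5) + 0) = -2/(-(-20)*(-1) + 0) = -2/(-4*5 + 0) = -2/(-20 + 0) = -2/(-20) = -2*(-1/20) = ⅒ ≈ 0.10000)
O⁴ = (⅒)⁴ = 1/10000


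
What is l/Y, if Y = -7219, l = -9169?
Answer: 9169/7219 ≈ 1.2701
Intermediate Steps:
l/Y = -9169/(-7219) = -9169*(-1/7219) = 9169/7219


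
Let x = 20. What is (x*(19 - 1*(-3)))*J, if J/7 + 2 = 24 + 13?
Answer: 107800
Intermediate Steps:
J = 245 (J = -14 + 7*(24 + 13) = -14 + 7*37 = -14 + 259 = 245)
(x*(19 - 1*(-3)))*J = (20*(19 - 1*(-3)))*245 = (20*(19 + 3))*245 = (20*22)*245 = 440*245 = 107800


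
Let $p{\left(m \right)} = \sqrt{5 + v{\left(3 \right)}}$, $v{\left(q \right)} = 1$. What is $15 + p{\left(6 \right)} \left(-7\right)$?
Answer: $15 - 7 \sqrt{6} \approx -2.1464$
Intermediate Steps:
$p{\left(m \right)} = \sqrt{6}$ ($p{\left(m \right)} = \sqrt{5 + 1} = \sqrt{6}$)
$15 + p{\left(6 \right)} \left(-7\right) = 15 + \sqrt{6} \left(-7\right) = 15 - 7 \sqrt{6}$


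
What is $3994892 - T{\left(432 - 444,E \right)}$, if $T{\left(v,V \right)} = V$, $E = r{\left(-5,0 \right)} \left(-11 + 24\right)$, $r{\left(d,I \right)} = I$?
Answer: $3994892$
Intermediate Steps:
$E = 0$ ($E = 0 \left(-11 + 24\right) = 0 \cdot 13 = 0$)
$3994892 - T{\left(432 - 444,E \right)} = 3994892 - 0 = 3994892 + 0 = 3994892$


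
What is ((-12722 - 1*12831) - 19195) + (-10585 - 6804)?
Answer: -62137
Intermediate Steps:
((-12722 - 1*12831) - 19195) + (-10585 - 6804) = ((-12722 - 12831) - 19195) - 17389 = (-25553 - 19195) - 17389 = -44748 - 17389 = -62137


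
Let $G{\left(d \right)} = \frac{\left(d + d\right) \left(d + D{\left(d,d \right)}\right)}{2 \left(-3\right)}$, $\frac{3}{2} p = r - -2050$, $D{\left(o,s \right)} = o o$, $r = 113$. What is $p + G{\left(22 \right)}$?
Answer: $- \frac{6806}{3} \approx -2268.7$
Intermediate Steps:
$D{\left(o,s \right)} = o^{2}$
$p = 1442$ ($p = \frac{2 \left(113 - -2050\right)}{3} = \frac{2 \left(113 + 2050\right)}{3} = \frac{2}{3} \cdot 2163 = 1442$)
$G{\left(d \right)} = - \frac{d \left(d + d^{2}\right)}{3}$ ($G{\left(d \right)} = \frac{\left(d + d\right) \left(d + d^{2}\right)}{2 \left(-3\right)} = \frac{2 d \left(d + d^{2}\right)}{-6} = 2 d \left(d + d^{2}\right) \left(- \frac{1}{6}\right) = - \frac{d \left(d + d^{2}\right)}{3}$)
$p + G{\left(22 \right)} = 1442 - \frac{22^{2} \left(1 + 22\right)}{3} = 1442 - \frac{484}{3} \cdot 23 = 1442 - \frac{11132}{3} = - \frac{6806}{3}$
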